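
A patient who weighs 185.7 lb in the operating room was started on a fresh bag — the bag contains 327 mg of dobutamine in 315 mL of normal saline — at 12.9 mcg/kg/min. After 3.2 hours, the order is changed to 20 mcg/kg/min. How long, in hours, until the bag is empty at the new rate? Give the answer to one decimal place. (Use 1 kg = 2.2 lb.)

Initial rate:
Weight = 185.7 lb ÷ 2.2 lb/kg = 84.40909 kg
Dose = 12.9 mcg/kg/min × 84.40909 kg = 1088.877 mcg/min
1088.877 mcg/min × 60 min/hr = 65332.64 mcg/hr
Concentration = 327 mg ÷ 315 mL = 1.038095 mg/mL = 1038.095 mcg/mL
Rate = 65332.64 mcg/hr ÷ 1038.095 mcg/mL = 62.93511 mL/hr
Volume infused so far = 62.93511 mL/hr × 3.2 hr = 201.3923 mL
Volume remaining = 315 − 201.3923 = 113.6077 mL
New rate:
Dose = 20 mcg/kg/min × 84.40909 kg = 1688.182 mcg/min
1688.182 mcg/min × 60 min/hr = 101290.9 mcg/hr
Rate = 101290.9 mcg/hr ÷ 1038.095 mcg/mL = 97.57381 mL/hr
Time remaining = 113.6077 mL ÷ 97.57381 mL/hr = 1.164325 hr

1.2 hours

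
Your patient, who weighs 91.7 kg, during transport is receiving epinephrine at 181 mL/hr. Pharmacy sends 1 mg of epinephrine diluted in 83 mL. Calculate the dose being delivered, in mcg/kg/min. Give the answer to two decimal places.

Concentration = 1 mg ÷ 83 mL = 0.01204819 mg/mL = 12.04819 mcg/mL
Drug rate = 181 mL/hr × 12.04819 mcg/mL = 2180.723 mcg/hr
2180.723 mcg/hr ÷ 60 min/hr = 36.34538 mcg/min
36.34538 mcg/min ÷ 91.7 kg = 0.3963509 mcg/kg/min

0.40 mcg/kg/min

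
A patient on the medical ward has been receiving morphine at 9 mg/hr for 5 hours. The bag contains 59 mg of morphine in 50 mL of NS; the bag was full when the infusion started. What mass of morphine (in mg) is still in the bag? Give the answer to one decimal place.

14.0 mg

Concentration = 59 mg ÷ 50 mL = 1.18 mg/mL
Rate = 9 mg/hr ÷ 1.18 mg/mL = 7.627119 mL/hr
Volume infused = 7.627119 mL/hr × 5 hr = 38.13559 mL
Volume remaining = 50 − 38.13559 = 11.86441 mL
Drug remaining = 11.86441 mL × 1.18 mg/mL = 14 mg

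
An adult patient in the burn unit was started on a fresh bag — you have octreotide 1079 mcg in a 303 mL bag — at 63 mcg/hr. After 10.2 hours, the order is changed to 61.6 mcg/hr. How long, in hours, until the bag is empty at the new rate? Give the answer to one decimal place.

Initial rate:
Concentration = 1079 mcg ÷ 303 mL = 3.561056 mcg/mL
Rate = 63 mcg/hr ÷ 3.561056 mcg/mL = 17.69138 mL/hr
Volume infused so far = 17.69138 mL/hr × 10.2 hr = 180.4521 mL
Volume remaining = 303 − 180.4521 = 122.5479 mL
New rate:
Rate = 61.6 mcg/hr ÷ 3.561056 mcg/mL = 17.29824 mL/hr
Time remaining = 122.5479 mL ÷ 17.29824 mL/hr = 7.084416 hr

7.1 hours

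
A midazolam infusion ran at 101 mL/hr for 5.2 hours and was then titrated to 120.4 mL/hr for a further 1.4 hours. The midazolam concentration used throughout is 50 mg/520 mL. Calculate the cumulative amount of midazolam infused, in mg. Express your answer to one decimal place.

66.7 mg

Concentration = 50 mg ÷ 520 mL = 0.09615385 mg/mL
Stage 1: 101 mL/hr × 5.2 hr = 525.2 mL → 525.2 mL × 0.09615385 mg/mL = 50.5 mg
Stage 2: 120.4 mL/hr × 1.4 hr = 168.56 mL → 168.56 mL × 0.09615385 mg/mL = 16.20769 mg
Total = 50.5 + 16.20769 = 66.70769 mg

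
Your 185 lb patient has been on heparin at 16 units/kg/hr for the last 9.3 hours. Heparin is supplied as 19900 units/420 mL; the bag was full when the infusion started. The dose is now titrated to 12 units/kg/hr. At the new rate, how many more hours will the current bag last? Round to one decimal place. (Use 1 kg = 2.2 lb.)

7.3 hours

Initial rate:
Weight = 185 lb ÷ 2.2 lb/kg = 84.09091 kg
Dose = 16 units/kg/hr × 84.09091 kg = 1345.455 units/hr
Concentration = 19900 units ÷ 420 mL = 47.38095 units/mL
Rate = 1345.455 units/hr ÷ 47.38095 units/mL = 28.39653 mL/hr
Volume infused so far = 28.39653 mL/hr × 9.3 hr = 264.0877 mL
Volume remaining = 420 − 264.0877 = 155.9123 mL
New rate:
Dose = 12 units/kg/hr × 84.09091 kg = 1009.091 units/hr
Rate = 1009.091 units/hr ÷ 47.38095 units/mL = 21.2974 mL/hr
Time remaining = 155.9123 mL ÷ 21.2974 mL/hr = 7.320721 hr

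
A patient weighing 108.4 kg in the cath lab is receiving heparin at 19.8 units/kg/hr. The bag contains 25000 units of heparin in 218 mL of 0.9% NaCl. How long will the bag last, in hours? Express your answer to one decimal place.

11.6 hours

Dose = 19.8 units/kg/hr × 108.4 kg = 2146.32 units/hr
Concentration = 25000 units ÷ 218 mL = 114.6789 units/mL
Rate = 2146.32 units/hr ÷ 114.6789 units/mL = 18.71591 mL/hr
Duration = 218 mL ÷ 18.71591 mL/hr = 11.64784 hr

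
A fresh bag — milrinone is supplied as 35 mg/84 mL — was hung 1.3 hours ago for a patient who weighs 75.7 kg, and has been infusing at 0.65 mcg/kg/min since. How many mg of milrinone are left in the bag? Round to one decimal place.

Dose = 0.65 mcg/kg/min × 75.7 kg = 49.205 mcg/min
49.205 mcg/min × 60 min/hr = 2952.3 mcg/hr
Concentration = 35 mg ÷ 84 mL = 0.4166667 mg/mL = 416.6667 mcg/mL
Rate = 2952.3 mcg/hr ÷ 416.6667 mcg/mL = 7.08552 mL/hr
Volume infused = 7.08552 mL/hr × 1.3 hr = 9.211176 mL
Volume remaining = 84 − 9.211176 = 74.78882 mL
Drug remaining = 74.78882 mL × 416.6667 mcg/mL = 31162.01 mcg = 31.16201 mg

31.2 mg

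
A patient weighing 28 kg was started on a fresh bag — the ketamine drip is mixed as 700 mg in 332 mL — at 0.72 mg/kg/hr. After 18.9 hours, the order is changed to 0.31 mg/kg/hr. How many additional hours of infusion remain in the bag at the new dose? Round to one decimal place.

36.7 hours

Initial rate:
Dose = 0.72 mg/kg/hr × 28 kg = 20.16 mg/hr
Concentration = 700 mg ÷ 332 mL = 2.108434 mg/mL
Rate = 20.16 mg/hr ÷ 2.108434 mg/mL = 9.5616 mL/hr
Volume infused so far = 9.5616 mL/hr × 18.9 hr = 180.7142 mL
Volume remaining = 332 − 180.7142 = 151.2858 mL
New rate:
Dose = 0.31 mg/kg/hr × 28 kg = 8.68 mg/hr
Rate = 8.68 mg/hr ÷ 2.108434 mg/mL = 4.1168 mL/hr
Time remaining = 151.2858 mL ÷ 4.1168 mL/hr = 36.74839 hr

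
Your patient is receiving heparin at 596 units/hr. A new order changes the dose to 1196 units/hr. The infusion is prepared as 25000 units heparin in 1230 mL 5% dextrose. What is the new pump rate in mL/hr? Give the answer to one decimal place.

Concentration = 25000 units ÷ 1230 mL = 20.3252 units/mL
Rate = 1196 units/hr ÷ 20.3252 units/mL = 58.8432 mL/hr

58.8 mL/hr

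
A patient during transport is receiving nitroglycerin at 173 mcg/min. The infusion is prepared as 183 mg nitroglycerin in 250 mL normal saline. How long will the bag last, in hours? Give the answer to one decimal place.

17.6 hours

173 mcg/min × 60 min/hr = 10380 mcg/hr
Concentration = 183 mg ÷ 250 mL = 0.732 mg/mL = 732 mcg/mL
Rate = 10380 mcg/hr ÷ 732 mcg/mL = 14.18033 mL/hr
Duration = 250 mL ÷ 14.18033 mL/hr = 17.63006 hr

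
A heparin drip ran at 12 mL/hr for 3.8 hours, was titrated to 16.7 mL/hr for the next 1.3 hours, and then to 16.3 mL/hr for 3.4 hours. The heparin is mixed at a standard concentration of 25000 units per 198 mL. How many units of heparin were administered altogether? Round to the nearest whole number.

Concentration = 25000 units ÷ 198 mL = 126.2626 units/mL
Stage 1: 12 mL/hr × 3.8 hr = 45.6 mL → 45.6 mL × 126.2626 units/mL = 5757.576 units
Stage 2: 16.7 mL/hr × 1.3 hr = 21.71 mL → 21.71 mL × 126.2626 units/mL = 2741.162 units
Stage 3: 16.3 mL/hr × 3.4 hr = 55.42 mL → 55.42 mL × 126.2626 units/mL = 6997.475 units
Total = 5757.576 + 2741.162 + 6997.475 = 15496.21 units

15496 units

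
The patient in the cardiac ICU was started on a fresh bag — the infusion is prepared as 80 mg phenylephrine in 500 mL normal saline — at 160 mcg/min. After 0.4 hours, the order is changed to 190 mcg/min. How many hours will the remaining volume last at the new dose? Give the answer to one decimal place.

Initial rate:
160 mcg/min × 60 min/hr = 9600 mcg/hr
Concentration = 80 mg ÷ 500 mL = 0.16 mg/mL = 160 mcg/mL
Rate = 9600 mcg/hr ÷ 160 mcg/mL = 60 mL/hr
Volume infused so far = 60 mL/hr × 0.4 hr = 24 mL
Volume remaining = 500 − 24 = 476 mL
New rate:
190 mcg/min × 60 min/hr = 11400 mcg/hr
Rate = 11400 mcg/hr ÷ 160 mcg/mL = 71.25 mL/hr
Time remaining = 476 mL ÷ 71.25 mL/hr = 6.680702 hr

6.7 hours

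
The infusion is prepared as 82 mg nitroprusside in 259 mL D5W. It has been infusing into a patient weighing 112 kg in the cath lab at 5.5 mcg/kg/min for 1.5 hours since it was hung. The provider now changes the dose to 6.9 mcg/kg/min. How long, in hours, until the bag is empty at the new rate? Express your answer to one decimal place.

Initial rate:
Dose = 5.5 mcg/kg/min × 112 kg = 616 mcg/min
616 mcg/min × 60 min/hr = 36960 mcg/hr
Concentration = 82 mg ÷ 259 mL = 0.3166023 mg/mL = 316.6023 mcg/mL
Rate = 36960 mcg/hr ÷ 316.6023 mcg/mL = 116.7395 mL/hr
Volume infused so far = 116.7395 mL/hr × 1.5 hr = 175.1093 mL
Volume remaining = 259 − 175.1093 = 83.89073 mL
New rate:
Dose = 6.9 mcg/kg/min × 112 kg = 772.8 mcg/min
772.8 mcg/min × 60 min/hr = 46368 mcg/hr
Rate = 46368 mcg/hr ÷ 316.6023 mcg/mL = 146.455 mL/hr
Time remaining = 83.89073 mL ÷ 146.455 mL/hr = 0.5728088 hr

0.6 hours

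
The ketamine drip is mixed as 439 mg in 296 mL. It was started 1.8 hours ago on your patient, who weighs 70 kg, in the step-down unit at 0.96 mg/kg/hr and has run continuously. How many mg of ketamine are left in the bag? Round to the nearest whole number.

Dose = 0.96 mg/kg/hr × 70 kg = 67.2 mg/hr
Concentration = 439 mg ÷ 296 mL = 1.483108 mg/mL
Rate = 67.2 mg/hr ÷ 1.483108 mg/mL = 45.31025 mL/hr
Volume infused = 45.31025 mL/hr × 1.8 hr = 81.55845 mL
Volume remaining = 296 − 81.55845 = 214.4415 mL
Drug remaining = 214.4415 mL × 1.483108 mg/mL = 318.04 mg

318 mg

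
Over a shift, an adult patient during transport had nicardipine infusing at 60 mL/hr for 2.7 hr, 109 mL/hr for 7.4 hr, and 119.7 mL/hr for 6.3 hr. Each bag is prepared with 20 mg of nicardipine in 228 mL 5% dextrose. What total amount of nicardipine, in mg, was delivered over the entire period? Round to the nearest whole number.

Concentration = 20 mg ÷ 228 mL = 0.0877193 mg/mL
Stage 1: 60 mL/hr × 2.7 hr = 162 mL → 162 mL × 0.0877193 mg/mL = 14.21053 mg
Stage 2: 109 mL/hr × 7.4 hr = 806.6 mL → 806.6 mL × 0.0877193 mg/mL = 70.75439 mg
Stage 3: 119.7 mL/hr × 6.3 hr = 754.11 mL → 754.11 mL × 0.0877193 mg/mL = 66.15 mg
Total = 14.21053 + 70.75439 + 66.15 = 151.1149 mg

151 mg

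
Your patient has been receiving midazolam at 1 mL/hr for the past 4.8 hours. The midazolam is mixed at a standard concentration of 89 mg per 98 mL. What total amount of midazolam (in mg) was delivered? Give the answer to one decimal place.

Concentration = 89 mg ÷ 98 mL = 0.9081633 mg/mL
Drug rate = 1 mL/hr × 0.9081633 mg/mL = 0.9081633 mg/hr
Total = 0.9081633 mg/hr × 4.8 hr = 4.359184 mg

4.4 mg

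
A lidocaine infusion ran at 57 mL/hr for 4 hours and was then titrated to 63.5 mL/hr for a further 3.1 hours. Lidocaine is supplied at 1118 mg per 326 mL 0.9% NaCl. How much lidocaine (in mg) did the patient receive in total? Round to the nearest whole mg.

Concentration = 1118 mg ÷ 326 mL = 3.429448 mg/mL
Stage 1: 57 mL/hr × 4 hr = 228 mL → 228 mL × 3.429448 mg/mL = 781.9141 mg
Stage 2: 63.5 mL/hr × 3.1 hr = 196.85 mL → 196.85 mL × 3.429448 mg/mL = 675.0868 mg
Total = 781.9141 + 675.0868 = 1457.001 mg

1457 mg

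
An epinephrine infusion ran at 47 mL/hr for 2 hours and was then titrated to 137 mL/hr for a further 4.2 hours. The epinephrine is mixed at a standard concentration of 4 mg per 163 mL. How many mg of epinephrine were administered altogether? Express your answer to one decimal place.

16.4 mg

Concentration = 4 mg ÷ 163 mL = 0.02453988 mg/mL
Stage 1: 47 mL/hr × 2 hr = 94 mL → 94 mL × 0.02453988 mg/mL = 2.306748 mg
Stage 2: 137 mL/hr × 4.2 hr = 575.4 mL → 575.4 mL × 0.02453988 mg/mL = 14.12025 mg
Total = 2.306748 + 14.12025 = 16.42699 mg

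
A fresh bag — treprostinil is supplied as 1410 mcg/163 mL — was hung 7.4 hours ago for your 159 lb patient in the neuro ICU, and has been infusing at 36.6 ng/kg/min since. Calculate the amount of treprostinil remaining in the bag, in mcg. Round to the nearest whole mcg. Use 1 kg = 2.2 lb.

Weight = 159 lb ÷ 2.2 lb/kg = 72.27273 kg
Dose = 36.6 ng/kg/min × 72.27273 kg = 2645.182 ng/min
2645.182 ng/min × 60 min/hr = 158710.9 ng/hr
Concentration = 1410 mcg ÷ 163 mL = 8.650307 mcg/mL = 8650.307 ng/mL
Rate = 158710.9 ng/hr ÷ 8650.307 ng/mL = 18.34743 mL/hr
Volume infused = 18.34743 mL/hr × 7.4 hr = 135.771 mL
Volume remaining = 163 − 135.771 = 27.22901 mL
Drug remaining = 27.22901 mL × 8650.307 ng/mL = 235539.3 ng = 235.5393 mcg

236 mcg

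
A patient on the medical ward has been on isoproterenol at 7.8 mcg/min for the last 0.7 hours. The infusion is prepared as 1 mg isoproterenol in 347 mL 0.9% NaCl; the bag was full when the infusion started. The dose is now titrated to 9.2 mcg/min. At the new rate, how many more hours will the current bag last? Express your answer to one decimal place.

Initial rate:
7.8 mcg/min × 60 min/hr = 468 mcg/hr
Concentration = 1 mg ÷ 347 mL = 0.002881844 mg/mL = 2.881844 mcg/mL
Rate = 468 mcg/hr ÷ 2.881844 mcg/mL = 162.396 mL/hr
Volume infused so far = 162.396 mL/hr × 0.7 hr = 113.6772 mL
Volume remaining = 347 − 113.6772 = 233.3228 mL
New rate:
9.2 mcg/min × 60 min/hr = 552 mcg/hr
Rate = 552 mcg/hr ÷ 2.881844 mcg/mL = 191.544 mL/hr
Time remaining = 233.3228 mL ÷ 191.544 mL/hr = 1.218116 hr

1.2 hours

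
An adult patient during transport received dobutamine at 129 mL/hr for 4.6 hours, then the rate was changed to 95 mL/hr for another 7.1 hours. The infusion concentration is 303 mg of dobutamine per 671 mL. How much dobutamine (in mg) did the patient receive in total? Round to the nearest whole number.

Concentration = 303 mg ÷ 671 mL = 0.4515648 mg/mL
Stage 1: 129 mL/hr × 4.6 hr = 593.4 mL → 593.4 mL × 0.4515648 mg/mL = 267.9586 mg
Stage 2: 95 mL/hr × 7.1 hr = 674.5 mL → 674.5 mL × 0.4515648 mg/mL = 304.5805 mg
Total = 267.9586 + 304.5805 = 572.539 mg

573 mg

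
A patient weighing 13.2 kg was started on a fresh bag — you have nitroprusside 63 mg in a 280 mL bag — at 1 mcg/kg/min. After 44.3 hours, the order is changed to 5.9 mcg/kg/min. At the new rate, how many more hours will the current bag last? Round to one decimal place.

Initial rate:
Dose = 1 mcg/kg/min × 13.2 kg = 13.2 mcg/min
13.2 mcg/min × 60 min/hr = 792 mcg/hr
Concentration = 63 mg ÷ 280 mL = 0.225 mg/mL = 225 mcg/mL
Rate = 792 mcg/hr ÷ 225 mcg/mL = 3.52 mL/hr
Volume infused so far = 3.52 mL/hr × 44.3 hr = 155.936 mL
Volume remaining = 280 − 155.936 = 124.064 mL
New rate:
Dose = 5.9 mcg/kg/min × 13.2 kg = 77.88 mcg/min
77.88 mcg/min × 60 min/hr = 4672.8 mcg/hr
Rate = 4672.8 mcg/hr ÷ 225 mcg/mL = 20.768 mL/hr
Time remaining = 124.064 mL ÷ 20.768 mL/hr = 5.973806 hr

6.0 hours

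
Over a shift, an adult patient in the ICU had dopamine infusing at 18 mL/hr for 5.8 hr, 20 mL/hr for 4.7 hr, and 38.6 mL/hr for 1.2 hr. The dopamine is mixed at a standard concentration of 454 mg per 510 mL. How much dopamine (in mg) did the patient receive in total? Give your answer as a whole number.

Concentration = 454 mg ÷ 510 mL = 0.8901961 mg/mL
Stage 1: 18 mL/hr × 5.8 hr = 104.4 mL → 104.4 mL × 0.8901961 mg/mL = 92.93647 mg
Stage 2: 20 mL/hr × 4.7 hr = 94 mL → 94 mL × 0.8901961 mg/mL = 83.67843 mg
Stage 3: 38.6 mL/hr × 1.2 hr = 46.32 mL → 46.32 mL × 0.8901961 mg/mL = 41.23388 mg
Total = 92.93647 + 83.67843 + 41.23388 = 217.8488 mg

218 mg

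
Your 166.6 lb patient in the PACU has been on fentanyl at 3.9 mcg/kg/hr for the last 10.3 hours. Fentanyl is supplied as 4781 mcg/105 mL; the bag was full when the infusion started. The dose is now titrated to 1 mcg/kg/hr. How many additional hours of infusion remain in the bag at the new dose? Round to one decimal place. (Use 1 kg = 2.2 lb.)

23.0 hours

Initial rate:
Weight = 166.6 lb ÷ 2.2 lb/kg = 75.72727 kg
Dose = 3.9 mcg/kg/hr × 75.72727 kg = 295.3364 mcg/hr
Concentration = 4781 mcg ÷ 105 mL = 45.53333 mcg/mL
Rate = 295.3364 mcg/hr ÷ 45.53333 mcg/mL = 6.486157 mL/hr
Volume infused so far = 6.486157 mL/hr × 10.3 hr = 66.80742 mL
Volume remaining = 105 − 66.80742 = 38.19258 mL
New rate:
Dose = 1 mcg/kg/hr × 75.72727 kg = 75.72727 mcg/hr
Rate = 75.72727 mcg/hr ÷ 45.53333 mcg/mL = 1.663117 mL/hr
Time remaining = 38.19258 mL ÷ 1.663117 mL/hr = 22.96445 hr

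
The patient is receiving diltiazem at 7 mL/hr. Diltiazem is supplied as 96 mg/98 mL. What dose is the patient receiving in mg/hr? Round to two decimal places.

6.86 mg/hr

Concentration = 96 mg ÷ 98 mL = 0.9795918 mg/mL
Drug rate = 7 mL/hr × 0.9795918 mg/mL = 6.857143 mg/hr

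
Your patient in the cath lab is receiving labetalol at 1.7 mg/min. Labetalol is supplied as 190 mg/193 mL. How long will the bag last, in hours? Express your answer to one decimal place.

1.9 hours

1.7 mg/min × 60 min/hr = 102 mg/hr
Concentration = 190 mg ÷ 193 mL = 0.984456 mg/mL
Rate = 102 mg/hr ÷ 0.984456 mg/mL = 103.6105 mL/hr
Duration = 193 mL ÷ 103.6105 mL/hr = 1.862745 hr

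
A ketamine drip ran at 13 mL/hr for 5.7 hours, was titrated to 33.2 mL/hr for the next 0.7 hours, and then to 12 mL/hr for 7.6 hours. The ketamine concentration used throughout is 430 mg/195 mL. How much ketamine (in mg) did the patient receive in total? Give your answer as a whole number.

416 mg

Concentration = 430 mg ÷ 195 mL = 2.205128 mg/mL
Stage 1: 13 mL/hr × 5.7 hr = 74.1 mL → 74.1 mL × 2.205128 mg/mL = 163.4 mg
Stage 2: 33.2 mL/hr × 0.7 hr = 23.24 mL → 23.24 mL × 2.205128 mg/mL = 51.24718 mg
Stage 3: 12 mL/hr × 7.6 hr = 91.2 mL → 91.2 mL × 2.205128 mg/mL = 201.1077 mg
Total = 163.4 + 51.24718 + 201.1077 = 415.7549 mg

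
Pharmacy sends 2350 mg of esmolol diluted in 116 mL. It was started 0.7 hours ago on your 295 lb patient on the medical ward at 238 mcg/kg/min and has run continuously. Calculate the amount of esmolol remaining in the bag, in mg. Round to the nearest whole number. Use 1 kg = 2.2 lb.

Weight = 295 lb ÷ 2.2 lb/kg = 134.0909 kg
Dose = 238 mcg/kg/min × 134.0909 kg = 31913.64 mcg/min
31913.64 mcg/min × 60 min/hr = 1914818 mcg/hr
Concentration = 2350 mg ÷ 116 mL = 20.25862 mg/mL = 20258.62 mcg/mL
Rate = 1914818 mcg/hr ÷ 20258.62 mcg/mL = 94.51868 mL/hr
Volume infused = 94.51868 mL/hr × 0.7 hr = 66.16308 mL
Volume remaining = 116 − 66.16308 = 49.83692 mL
Drug remaining = 49.83692 mL × 20258.62 mcg/mL = 1009627 mcg = 1009.627 mg

1010 mg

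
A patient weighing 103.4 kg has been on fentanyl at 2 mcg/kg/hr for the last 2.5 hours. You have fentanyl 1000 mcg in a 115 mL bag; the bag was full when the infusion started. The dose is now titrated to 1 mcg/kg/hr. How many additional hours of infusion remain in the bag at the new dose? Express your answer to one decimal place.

Initial rate:
Dose = 2 mcg/kg/hr × 103.4 kg = 206.8 mcg/hr
Concentration = 1000 mcg ÷ 115 mL = 8.695652 mcg/mL
Rate = 206.8 mcg/hr ÷ 8.695652 mcg/mL = 23.782 mL/hr
Volume infused so far = 23.782 mL/hr × 2.5 hr = 59.455 mL
Volume remaining = 115 − 59.455 = 55.545 mL
New rate:
Dose = 1 mcg/kg/hr × 103.4 kg = 103.4 mcg/hr
Rate = 103.4 mcg/hr ÷ 8.695652 mcg/mL = 11.891 mL/hr
Time remaining = 55.545 mL ÷ 11.891 mL/hr = 4.67118 hr

4.7 hours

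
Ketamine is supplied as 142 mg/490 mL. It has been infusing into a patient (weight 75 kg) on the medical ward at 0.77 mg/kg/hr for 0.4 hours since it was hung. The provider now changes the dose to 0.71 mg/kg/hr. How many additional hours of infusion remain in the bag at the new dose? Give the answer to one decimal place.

Initial rate:
Dose = 0.77 mg/kg/hr × 75 kg = 57.75 mg/hr
Concentration = 142 mg ÷ 490 mL = 0.2897959 mg/mL
Rate = 57.75 mg/hr ÷ 0.2897959 mg/mL = 199.2782 mL/hr
Volume infused so far = 199.2782 mL/hr × 0.4 hr = 79.71127 mL
Volume remaining = 490 − 79.71127 = 410.2887 mL
New rate:
Dose = 0.71 mg/kg/hr × 75 kg = 53.25 mg/hr
Rate = 53.25 mg/hr ÷ 0.2897959 mg/mL = 183.75 mL/hr
Time remaining = 410.2887 mL ÷ 183.75 mL/hr = 2.232864 hr

2.2 hours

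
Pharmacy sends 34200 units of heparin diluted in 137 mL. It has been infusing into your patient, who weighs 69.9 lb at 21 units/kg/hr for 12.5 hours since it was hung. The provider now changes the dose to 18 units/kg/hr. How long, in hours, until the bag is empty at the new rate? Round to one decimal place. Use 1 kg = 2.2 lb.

45.2 hours

Initial rate:
Weight = 69.9 lb ÷ 2.2 lb/kg = 31.77273 kg
Dose = 21 units/kg/hr × 31.77273 kg = 667.2273 units/hr
Concentration = 34200 units ÷ 137 mL = 249.635 units/mL
Rate = 667.2273 units/hr ÷ 249.635 units/mL = 2.672811 mL/hr
Volume infused so far = 2.672811 mL/hr × 12.5 hr = 33.41014 mL
Volume remaining = 137 − 33.41014 = 103.5899 mL
New rate:
Dose = 18 units/kg/hr × 31.77273 kg = 571.9091 units/hr
Rate = 571.9091 units/hr ÷ 249.635 units/mL = 2.290981 mL/hr
Time remaining = 103.5899 mL ÷ 2.290981 mL/hr = 45.21638 hr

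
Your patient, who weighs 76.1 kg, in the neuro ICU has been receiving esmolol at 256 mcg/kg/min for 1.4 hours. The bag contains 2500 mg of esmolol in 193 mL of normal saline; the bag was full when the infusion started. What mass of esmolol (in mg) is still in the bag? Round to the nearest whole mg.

864 mg

Dose = 256 mcg/kg/min × 76.1 kg = 19481.6 mcg/min
19481.6 mcg/min × 60 min/hr = 1168896 mcg/hr
Concentration = 2500 mg ÷ 193 mL = 12.95337 mg/mL = 12953.37 mcg/mL
Rate = 1168896 mcg/hr ÷ 12953.37 mcg/mL = 90.23877 mL/hr
Volume infused = 90.23877 mL/hr × 1.4 hr = 126.3343 mL
Volume remaining = 193 − 126.3343 = 66.66572 mL
Drug remaining = 66.66572 mL × 12953.37 mcg/mL = 863545.6 mcg = 863.5456 mg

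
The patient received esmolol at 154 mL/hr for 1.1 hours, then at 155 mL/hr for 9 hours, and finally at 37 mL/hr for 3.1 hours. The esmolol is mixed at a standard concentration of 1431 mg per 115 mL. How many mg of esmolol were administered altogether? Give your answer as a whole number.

20894 mg

Concentration = 1431 mg ÷ 115 mL = 12.44348 mg/mL
Stage 1: 154 mL/hr × 1.1 hr = 169.4 mL → 169.4 mL × 12.44348 mg/mL = 2107.925 mg
Stage 2: 155 mL/hr × 9 hr = 1395 mL → 1395 mL × 12.44348 mg/mL = 17358.65 mg
Stage 3: 37 mL/hr × 3.1 hr = 114.7 mL → 114.7 mL × 12.44348 mg/mL = 1427.267 mg
Total = 2107.925 + 17358.65 + 1427.267 = 20893.84 mg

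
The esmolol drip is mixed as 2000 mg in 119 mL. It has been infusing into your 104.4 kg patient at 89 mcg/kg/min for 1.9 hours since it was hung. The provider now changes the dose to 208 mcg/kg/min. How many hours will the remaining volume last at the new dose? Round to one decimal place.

0.7 hours

Initial rate:
Dose = 89 mcg/kg/min × 104.4 kg = 9291.6 mcg/min
9291.6 mcg/min × 60 min/hr = 557496 mcg/hr
Concentration = 2000 mg ÷ 119 mL = 16.80672 mg/mL = 16806.72 mcg/mL
Rate = 557496 mcg/hr ÷ 16806.72 mcg/mL = 33.17101 mL/hr
Volume infused so far = 33.17101 mL/hr × 1.9 hr = 63.02492 mL
Volume remaining = 119 − 63.02492 = 55.97508 mL
New rate:
Dose = 208 mcg/kg/min × 104.4 kg = 21715.2 mcg/min
21715.2 mcg/min × 60 min/hr = 1302912 mcg/hr
Rate = 1302912 mcg/hr ÷ 16806.72 mcg/mL = 77.52326 mL/hr
Time remaining = 55.97508 mL ÷ 77.52326 mL/hr = 0.7220423 hr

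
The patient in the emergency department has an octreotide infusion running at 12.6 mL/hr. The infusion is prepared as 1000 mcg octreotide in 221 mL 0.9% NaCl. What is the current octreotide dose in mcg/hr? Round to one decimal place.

Concentration = 1000 mcg ÷ 221 mL = 4.524887 mcg/mL
Drug rate = 12.6 mL/hr × 4.524887 mcg/mL = 57.01357 mcg/hr

57.0 mcg/hr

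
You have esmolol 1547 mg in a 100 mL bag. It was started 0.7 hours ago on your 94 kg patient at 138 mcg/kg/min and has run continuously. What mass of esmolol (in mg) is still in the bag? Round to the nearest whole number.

Dose = 138 mcg/kg/min × 94 kg = 12972 mcg/min
12972 mcg/min × 60 min/hr = 778320 mcg/hr
Concentration = 1547 mg ÷ 100 mL = 15.47 mg/mL = 15470 mcg/mL
Rate = 778320 mcg/hr ÷ 15470 mcg/mL = 50.31157 mL/hr
Volume infused = 50.31157 mL/hr × 0.7 hr = 35.2181 mL
Volume remaining = 100 − 35.2181 = 64.7819 mL
Drug remaining = 64.7819 mL × 15470 mcg/mL = 1002176 mcg = 1002.176 mg

1002 mg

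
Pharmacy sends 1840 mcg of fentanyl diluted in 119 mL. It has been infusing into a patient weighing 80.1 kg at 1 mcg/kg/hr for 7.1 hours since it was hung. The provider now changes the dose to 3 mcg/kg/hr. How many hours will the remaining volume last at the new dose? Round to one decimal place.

5.3 hours

Initial rate:
Dose = 1 mcg/kg/hr × 80.1 kg = 80.1 mcg/hr
Concentration = 1840 mcg ÷ 119 mL = 15.46218 mcg/mL
Rate = 80.1 mcg/hr ÷ 15.46218 mcg/mL = 5.18038 mL/hr
Volume infused so far = 5.18038 mL/hr × 7.1 hr = 36.7807 mL
Volume remaining = 119 − 36.7807 = 82.2193 mL
New rate:
Dose = 3 mcg/kg/hr × 80.1 kg = 240.3 mcg/hr
Rate = 240.3 mcg/hr ÷ 15.46218 mcg/mL = 15.54114 mL/hr
Time remaining = 82.2193 mL ÷ 15.54114 mL/hr = 5.290429 hr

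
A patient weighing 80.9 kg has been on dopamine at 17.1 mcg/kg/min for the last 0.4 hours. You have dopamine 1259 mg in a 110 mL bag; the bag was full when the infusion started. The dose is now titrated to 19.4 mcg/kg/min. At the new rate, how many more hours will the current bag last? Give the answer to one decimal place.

13.0 hours

Initial rate:
Dose = 17.1 mcg/kg/min × 80.9 kg = 1383.39 mcg/min
1383.39 mcg/min × 60 min/hr = 83003.4 mcg/hr
Concentration = 1259 mg ÷ 110 mL = 11.44545 mg/mL = 11445.45 mcg/mL
Rate = 83003.4 mcg/hr ÷ 11445.45 mcg/mL = 7.252084 mL/hr
Volume infused so far = 7.252084 mL/hr × 0.4 hr = 2.900834 mL
Volume remaining = 110 − 2.900834 = 107.0992 mL
New rate:
Dose = 19.4 mcg/kg/min × 80.9 kg = 1569.46 mcg/min
1569.46 mcg/min × 60 min/hr = 94167.6 mcg/hr
Rate = 94167.6 mcg/hr ÷ 11445.45 mcg/mL = 8.227511 mL/hr
Time remaining = 107.0992 mL ÷ 8.227511 mL/hr = 13.0172 hr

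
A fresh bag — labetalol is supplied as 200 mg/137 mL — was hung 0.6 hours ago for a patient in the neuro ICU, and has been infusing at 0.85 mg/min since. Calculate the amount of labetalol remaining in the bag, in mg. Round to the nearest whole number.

0.85 mg/min × 60 min/hr = 51 mg/hr
Concentration = 200 mg ÷ 137 mL = 1.459854 mg/mL
Rate = 51 mg/hr ÷ 1.459854 mg/mL = 34.935 mL/hr
Volume infused = 34.935 mL/hr × 0.6 hr = 20.961 mL
Volume remaining = 137 − 20.961 = 116.039 mL
Drug remaining = 116.039 mL × 1.459854 mg/mL = 169.4 mg

169 mg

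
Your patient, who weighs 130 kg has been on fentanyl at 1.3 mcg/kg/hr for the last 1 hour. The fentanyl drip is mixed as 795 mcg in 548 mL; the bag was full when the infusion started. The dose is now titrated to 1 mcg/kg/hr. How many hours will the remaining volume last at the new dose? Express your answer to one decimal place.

4.8 hours

Initial rate:
Dose = 1.3 mcg/kg/hr × 130 kg = 169 mcg/hr
Concentration = 795 mcg ÷ 548 mL = 1.45073 mcg/mL
Rate = 169 mcg/hr ÷ 1.45073 mcg/mL = 116.4931 mL/hr
Volume infused so far = 116.4931 mL/hr × 1 hr = 116.4931 mL
Volume remaining = 548 − 116.4931 = 431.5069 mL
New rate:
Dose = 1 mcg/kg/hr × 130 kg = 130 mcg/hr
Rate = 130 mcg/hr ÷ 1.45073 mcg/mL = 89.61006 mL/hr
Time remaining = 431.5069 mL ÷ 89.61006 mL/hr = 4.815385 hr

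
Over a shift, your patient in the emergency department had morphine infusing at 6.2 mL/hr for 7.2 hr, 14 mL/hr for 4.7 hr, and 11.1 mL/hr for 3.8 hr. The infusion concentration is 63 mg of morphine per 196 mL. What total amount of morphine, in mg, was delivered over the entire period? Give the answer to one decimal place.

Concentration = 63 mg ÷ 196 mL = 0.3214286 mg/mL
Stage 1: 6.2 mL/hr × 7.2 hr = 44.64 mL → 44.64 mL × 0.3214286 mg/mL = 14.34857 mg
Stage 2: 14 mL/hr × 4.7 hr = 65.8 mL → 65.8 mL × 0.3214286 mg/mL = 21.15 mg
Stage 3: 11.1 mL/hr × 3.8 hr = 42.18 mL → 42.18 mL × 0.3214286 mg/mL = 13.55786 mg
Total = 14.34857 + 21.15 + 13.55786 = 49.05643 mg

49.1 mg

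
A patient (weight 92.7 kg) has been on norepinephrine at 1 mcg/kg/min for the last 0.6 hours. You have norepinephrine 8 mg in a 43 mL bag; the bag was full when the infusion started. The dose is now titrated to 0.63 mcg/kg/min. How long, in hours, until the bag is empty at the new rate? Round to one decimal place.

Initial rate:
Dose = 1 mcg/kg/min × 92.7 kg = 92.7 mcg/min
92.7 mcg/min × 60 min/hr = 5562 mcg/hr
Concentration = 8 mg ÷ 43 mL = 0.1860465 mg/mL = 186.0465 mcg/mL
Rate = 5562 mcg/hr ÷ 186.0465 mcg/mL = 29.89575 mL/hr
Volume infused so far = 29.89575 mL/hr × 0.6 hr = 17.93745 mL
Volume remaining = 43 − 17.93745 = 25.06255 mL
New rate:
Dose = 0.63 mcg/kg/min × 92.7 kg = 58.401 mcg/min
58.401 mcg/min × 60 min/hr = 3504.06 mcg/hr
Rate = 3504.06 mcg/hr ÷ 186.0465 mcg/mL = 18.83432 mL/hr
Time remaining = 25.06255 mL ÷ 18.83432 mL/hr = 1.330685 hr

1.3 hours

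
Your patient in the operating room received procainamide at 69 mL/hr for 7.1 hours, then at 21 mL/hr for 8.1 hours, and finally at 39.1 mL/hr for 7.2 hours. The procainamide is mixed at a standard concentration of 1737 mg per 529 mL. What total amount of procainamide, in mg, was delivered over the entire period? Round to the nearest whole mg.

3092 mg

Concentration = 1737 mg ÷ 529 mL = 3.283554 mg/mL
Stage 1: 69 mL/hr × 7.1 hr = 489.9 mL → 489.9 mL × 3.283554 mg/mL = 1608.613 mg
Stage 2: 21 mL/hr × 8.1 hr = 170.1 mL → 170.1 mL × 3.283554 mg/mL = 558.5325 mg
Stage 3: 39.1 mL/hr × 7.2 hr = 281.52 mL → 281.52 mL × 3.283554 mg/mL = 924.3861 mg
Total = 1608.613 + 558.5325 + 924.3861 = 3091.532 mg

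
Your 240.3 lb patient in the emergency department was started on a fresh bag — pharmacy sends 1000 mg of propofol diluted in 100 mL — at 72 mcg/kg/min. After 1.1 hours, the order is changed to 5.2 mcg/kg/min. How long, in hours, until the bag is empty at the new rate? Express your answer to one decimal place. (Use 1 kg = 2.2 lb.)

Initial rate:
Weight = 240.3 lb ÷ 2.2 lb/kg = 109.2273 kg
Dose = 72 mcg/kg/min × 109.2273 kg = 7864.364 mcg/min
7864.364 mcg/min × 60 min/hr = 471861.8 mcg/hr
Concentration = 1000 mg ÷ 100 mL = 10 mg/mL = 10000 mcg/mL
Rate = 471861.8 mcg/hr ÷ 10000 mcg/mL = 47.18618 mL/hr
Volume infused so far = 47.18618 mL/hr × 1.1 hr = 51.9048 mL
Volume remaining = 100 − 51.9048 = 48.0952 mL
New rate:
Dose = 5.2 mcg/kg/min × 109.2273 kg = 567.9818 mcg/min
567.9818 mcg/min × 60 min/hr = 34078.91 mcg/hr
Rate = 34078.91 mcg/hr ÷ 10000 mcg/mL = 3.407891 mL/hr
Time remaining = 48.0952 mL ÷ 3.407891 mL/hr = 14.11289 hr

14.1 hours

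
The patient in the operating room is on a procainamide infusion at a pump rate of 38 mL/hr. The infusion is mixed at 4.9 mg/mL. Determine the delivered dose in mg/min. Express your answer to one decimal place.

3.1 mg/min

Drug rate = 38 mL/hr × 4.9 mg/mL = 186.2 mg/hr
186.2 mg/hr ÷ 60 min/hr = 3.103333 mg/min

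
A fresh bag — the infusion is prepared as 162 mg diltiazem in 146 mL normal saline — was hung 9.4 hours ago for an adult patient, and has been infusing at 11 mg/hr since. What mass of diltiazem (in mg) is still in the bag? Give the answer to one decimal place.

Concentration = 162 mg ÷ 146 mL = 1.109589 mg/mL
Rate = 11 mg/hr ÷ 1.109589 mg/mL = 9.91358 mL/hr
Volume infused = 9.91358 mL/hr × 9.4 hr = 93.18765 mL
Volume remaining = 146 − 93.18765 = 52.81235 mL
Drug remaining = 52.81235 mL × 1.109589 mg/mL = 58.6 mg

58.6 mg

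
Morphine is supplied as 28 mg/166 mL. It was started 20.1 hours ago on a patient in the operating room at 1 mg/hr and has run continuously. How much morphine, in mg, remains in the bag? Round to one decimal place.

7.9 mg

Concentration = 28 mg ÷ 166 mL = 0.1686747 mg/mL
Rate = 1 mg/hr ÷ 0.1686747 mg/mL = 5.928571 mL/hr
Volume infused = 5.928571 mL/hr × 20.1 hr = 119.1643 mL
Volume remaining = 166 − 119.1643 = 46.83571 mL
Drug remaining = 46.83571 mL × 0.1686747 mg/mL = 7.9 mg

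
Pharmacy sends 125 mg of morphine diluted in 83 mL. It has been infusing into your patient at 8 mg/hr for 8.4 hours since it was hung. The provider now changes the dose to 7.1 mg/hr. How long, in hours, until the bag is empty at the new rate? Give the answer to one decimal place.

8.1 hours

Initial rate:
Concentration = 125 mg ÷ 83 mL = 1.506024 mg/mL
Rate = 8 mg/hr ÷ 1.506024 mg/mL = 5.312 mL/hr
Volume infused so far = 5.312 mL/hr × 8.4 hr = 44.6208 mL
Volume remaining = 83 − 44.6208 = 38.3792 mL
New rate:
Rate = 7.1 mg/hr ÷ 1.506024 mg/mL = 4.7144 mL/hr
Time remaining = 38.3792 mL ÷ 4.7144 mL/hr = 8.140845 hr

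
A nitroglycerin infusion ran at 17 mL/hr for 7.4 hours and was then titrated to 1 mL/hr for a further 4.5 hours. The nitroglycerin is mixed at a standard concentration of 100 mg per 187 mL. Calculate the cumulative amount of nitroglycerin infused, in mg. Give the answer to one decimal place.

69.7 mg

Concentration = 100 mg ÷ 187 mL = 0.5347594 mg/mL
Stage 1: 17 mL/hr × 7.4 hr = 125.8 mL → 125.8 mL × 0.5347594 mg/mL = 67.27273 mg
Stage 2: 1 mL/hr × 4.5 hr = 4.5 mL → 4.5 mL × 0.5347594 mg/mL = 2.406417 mg
Total = 67.27273 + 2.406417 = 69.67914 mg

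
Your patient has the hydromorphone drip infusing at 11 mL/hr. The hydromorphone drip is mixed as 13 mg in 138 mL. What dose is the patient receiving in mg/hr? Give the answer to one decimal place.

1.0 mg/hr

Concentration = 13 mg ÷ 138 mL = 0.0942029 mg/mL
Drug rate = 11 mL/hr × 0.0942029 mg/mL = 1.036232 mg/hr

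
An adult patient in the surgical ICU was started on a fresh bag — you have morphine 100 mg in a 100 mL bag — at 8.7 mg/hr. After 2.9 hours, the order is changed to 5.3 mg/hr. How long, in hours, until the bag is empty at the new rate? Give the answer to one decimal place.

Initial rate:
Concentration = 100 mg ÷ 100 mL = 1 mg/mL
Rate = 8.7 mg/hr ÷ 1 mg/mL = 8.7 mL/hr
Volume infused so far = 8.7 mL/hr × 2.9 hr = 25.23 mL
Volume remaining = 100 − 25.23 = 74.77 mL
New rate:
Rate = 5.3 mg/hr ÷ 1 mg/mL = 5.3 mL/hr
Time remaining = 74.77 mL ÷ 5.3 mL/hr = 14.10755 hr

14.1 hours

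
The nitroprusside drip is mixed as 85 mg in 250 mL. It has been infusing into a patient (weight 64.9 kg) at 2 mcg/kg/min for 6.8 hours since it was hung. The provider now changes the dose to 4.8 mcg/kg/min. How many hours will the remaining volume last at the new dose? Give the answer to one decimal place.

Initial rate:
Dose = 2 mcg/kg/min × 64.9 kg = 129.8 mcg/min
129.8 mcg/min × 60 min/hr = 7788 mcg/hr
Concentration = 85 mg ÷ 250 mL = 0.34 mg/mL = 340 mcg/mL
Rate = 7788 mcg/hr ÷ 340 mcg/mL = 22.90588 mL/hr
Volume infused so far = 22.90588 mL/hr × 6.8 hr = 155.76 mL
Volume remaining = 250 − 155.76 = 94.24 mL
New rate:
Dose = 4.8 mcg/kg/min × 64.9 kg = 311.52 mcg/min
311.52 mcg/min × 60 min/hr = 18691.2 mcg/hr
Rate = 18691.2 mcg/hr ÷ 340 mcg/mL = 54.97412 mL/hr
Time remaining = 94.24 mL ÷ 54.97412 mL/hr = 1.714261 hr

1.7 hours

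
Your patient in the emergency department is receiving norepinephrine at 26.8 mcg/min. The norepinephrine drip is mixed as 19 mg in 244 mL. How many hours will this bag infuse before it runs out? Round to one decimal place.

26.8 mcg/min × 60 min/hr = 1608 mcg/hr
Concentration = 19 mg ÷ 244 mL = 0.07786885 mg/mL = 77.86885 mcg/mL
Rate = 1608 mcg/hr ÷ 77.86885 mcg/mL = 20.65011 mL/hr
Duration = 244 mL ÷ 20.65011 mL/hr = 11.81592 hr

11.8 hours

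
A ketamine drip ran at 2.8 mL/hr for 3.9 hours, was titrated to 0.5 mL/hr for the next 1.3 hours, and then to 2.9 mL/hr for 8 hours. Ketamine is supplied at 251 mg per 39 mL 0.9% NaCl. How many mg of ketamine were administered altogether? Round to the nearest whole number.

224 mg

Concentration = 251 mg ÷ 39 mL = 6.435897 mg/mL
Stage 1: 2.8 mL/hr × 3.9 hr = 10.92 mL → 10.92 mL × 6.435897 mg/mL = 70.28 mg
Stage 2: 0.5 mL/hr × 1.3 hr = 0.65 mL → 0.65 mL × 6.435897 mg/mL = 4.183333 mg
Stage 3: 2.9 mL/hr × 8 hr = 23.2 mL → 23.2 mL × 6.435897 mg/mL = 149.3128 mg
Total = 70.28 + 4.183333 + 149.3128 = 223.7762 mg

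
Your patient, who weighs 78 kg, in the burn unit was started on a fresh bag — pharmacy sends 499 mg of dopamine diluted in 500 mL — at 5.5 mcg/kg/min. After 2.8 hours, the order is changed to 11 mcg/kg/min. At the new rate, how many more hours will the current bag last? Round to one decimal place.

Initial rate:
Dose = 5.5 mcg/kg/min × 78 kg = 429 mcg/min
429 mcg/min × 60 min/hr = 25740 mcg/hr
Concentration = 499 mg ÷ 500 mL = 0.998 mg/mL = 998 mcg/mL
Rate = 25740 mcg/hr ÷ 998 mcg/mL = 25.79158 mL/hr
Volume infused so far = 25.79158 mL/hr × 2.8 hr = 72.21643 mL
Volume remaining = 500 − 72.21643 = 427.7836 mL
New rate:
Dose = 11 mcg/kg/min × 78 kg = 858 mcg/min
858 mcg/min × 60 min/hr = 51480 mcg/hr
Rate = 51480 mcg/hr ÷ 998 mcg/mL = 51.58317 mL/hr
Time remaining = 427.7836 mL ÷ 51.58317 mL/hr = 8.293085 hr

8.3 hours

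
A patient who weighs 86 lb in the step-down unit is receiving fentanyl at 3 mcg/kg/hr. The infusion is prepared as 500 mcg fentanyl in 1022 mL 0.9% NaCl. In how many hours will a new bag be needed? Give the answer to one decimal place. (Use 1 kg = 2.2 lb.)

Weight = 86 lb ÷ 2.2 lb/kg = 39.09091 kg
Dose = 3 mcg/kg/hr × 39.09091 kg = 117.2727 mcg/hr
Concentration = 500 mcg ÷ 1022 mL = 0.4892368 mcg/mL
Rate = 117.2727 mcg/hr ÷ 0.4892368 mcg/mL = 239.7055 mL/hr
Duration = 1022 mL ÷ 239.7055 mL/hr = 4.263566 hr

4.3 hours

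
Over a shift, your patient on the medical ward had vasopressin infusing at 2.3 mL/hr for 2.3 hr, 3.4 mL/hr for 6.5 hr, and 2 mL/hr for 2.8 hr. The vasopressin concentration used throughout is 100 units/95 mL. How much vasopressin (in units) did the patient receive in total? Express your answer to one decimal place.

Concentration = 100 units ÷ 95 mL = 1.052632 units/mL
Stage 1: 2.3 mL/hr × 2.3 hr = 5.29 mL → 5.29 mL × 1.052632 units/mL = 5.568421 units
Stage 2: 3.4 mL/hr × 6.5 hr = 22.1 mL → 22.1 mL × 1.052632 units/mL = 23.26316 units
Stage 3: 2 mL/hr × 2.8 hr = 5.6 mL → 5.6 mL × 1.052632 units/mL = 5.894737 units
Total = 5.568421 + 23.26316 + 5.894737 = 34.72632 units

34.7 units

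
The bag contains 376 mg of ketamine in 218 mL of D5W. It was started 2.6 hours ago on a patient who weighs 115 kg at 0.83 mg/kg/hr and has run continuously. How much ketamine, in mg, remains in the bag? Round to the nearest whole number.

128 mg

Dose = 0.83 mg/kg/hr × 115 kg = 95.45 mg/hr
Concentration = 376 mg ÷ 218 mL = 1.724771 mg/mL
Rate = 95.45 mg/hr ÷ 1.724771 mg/mL = 55.34069 mL/hr
Volume infused = 55.34069 mL/hr × 2.6 hr = 143.8858 mL
Volume remaining = 218 − 143.8858 = 74.1142 mL
Drug remaining = 74.1142 mL × 1.724771 mg/mL = 127.83 mg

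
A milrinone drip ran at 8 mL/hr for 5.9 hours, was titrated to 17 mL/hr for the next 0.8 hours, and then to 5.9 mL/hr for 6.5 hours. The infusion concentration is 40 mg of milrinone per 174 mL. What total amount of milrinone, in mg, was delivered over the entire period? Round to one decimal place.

22.8 mg

Concentration = 40 mg ÷ 174 mL = 0.2298851 mg/mL
Stage 1: 8 mL/hr × 5.9 hr = 47.2 mL → 47.2 mL × 0.2298851 mg/mL = 10.85057 mg
Stage 2: 17 mL/hr × 0.8 hr = 13.6 mL → 13.6 mL × 0.2298851 mg/mL = 3.126437 mg
Stage 3: 5.9 mL/hr × 6.5 hr = 38.35 mL → 38.35 mL × 0.2298851 mg/mL = 8.816092 mg
Total = 10.85057 + 3.126437 + 8.816092 = 22.7931 mg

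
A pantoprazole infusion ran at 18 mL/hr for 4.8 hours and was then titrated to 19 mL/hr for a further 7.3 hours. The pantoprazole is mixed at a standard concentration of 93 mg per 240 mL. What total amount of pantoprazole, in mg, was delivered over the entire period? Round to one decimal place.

Concentration = 93 mg ÷ 240 mL = 0.3875 mg/mL
Stage 1: 18 mL/hr × 4.8 hr = 86.4 mL → 86.4 mL × 0.3875 mg/mL = 33.48 mg
Stage 2: 19 mL/hr × 7.3 hr = 138.7 mL → 138.7 mL × 0.3875 mg/mL = 53.74625 mg
Total = 33.48 + 53.74625 = 87.22625 mg

87.2 mg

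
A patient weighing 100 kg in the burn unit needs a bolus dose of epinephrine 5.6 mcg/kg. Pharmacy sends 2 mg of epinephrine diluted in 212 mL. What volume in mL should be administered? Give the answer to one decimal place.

Dose = 5.6 mcg/kg × 100 kg = 560 mcg
Concentration = 2 mg ÷ 212 mL = 0.009433962 mg/mL = 9.433962 mcg/mL
Volume = 560 mcg ÷ 9.433962 mcg/mL = 59.36 mL

59.4 mL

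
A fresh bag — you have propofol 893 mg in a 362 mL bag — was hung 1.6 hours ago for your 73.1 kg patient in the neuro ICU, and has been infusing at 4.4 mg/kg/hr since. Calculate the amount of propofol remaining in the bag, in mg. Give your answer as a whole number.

Dose = 4.4 mg/kg/hr × 73.1 kg = 321.64 mg/hr
Concentration = 893 mg ÷ 362 mL = 2.466851 mg/mL
Rate = 321.64 mg/hr ÷ 2.466851 mg/mL = 130.3849 mL/hr
Volume infused = 130.3849 mL/hr × 1.6 hr = 208.6158 mL
Volume remaining = 362 − 208.6158 = 153.3842 mL
Drug remaining = 153.3842 mL × 2.466851 mg/mL = 378.376 mg

378 mg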